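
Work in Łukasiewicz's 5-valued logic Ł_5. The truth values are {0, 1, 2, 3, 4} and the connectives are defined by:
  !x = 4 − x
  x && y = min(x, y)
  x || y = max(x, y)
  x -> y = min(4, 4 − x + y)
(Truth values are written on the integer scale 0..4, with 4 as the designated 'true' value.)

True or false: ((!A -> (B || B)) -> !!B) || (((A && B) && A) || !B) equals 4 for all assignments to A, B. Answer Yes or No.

Counterexample: take A = 1, B = 1.
!A = !1 = 3
B || B = 1 || 1 = 1
!A -> (B || B) = 3 -> 1 = 2
!B = !1 = 3
!!B = !3 = 1
(!A -> (B || B)) -> !!B = 2 -> 1 = 3
A && B = 1 && 1 = 1
(A && B) && A = 1 && 1 = 1
!B = !1 = 3
((A && B) && A) || !B = 1 || 3 = 3
((!A -> (B || B)) -> !!B) || (((A && B) && A) || !B) = 3 || 3 = 3
This gives 3 ≠ 4.

No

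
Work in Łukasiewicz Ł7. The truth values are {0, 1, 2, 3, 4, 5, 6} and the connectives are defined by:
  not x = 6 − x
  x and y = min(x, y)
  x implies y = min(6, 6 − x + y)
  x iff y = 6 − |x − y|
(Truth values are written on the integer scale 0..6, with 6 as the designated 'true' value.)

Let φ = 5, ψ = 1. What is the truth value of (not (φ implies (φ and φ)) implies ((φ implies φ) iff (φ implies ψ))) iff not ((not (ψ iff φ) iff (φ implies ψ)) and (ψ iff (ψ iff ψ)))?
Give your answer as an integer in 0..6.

φ and φ = 5 and 5 = 5
φ implies (φ and φ) = 5 implies 5 = 6
not (φ implies (φ and φ)) = not 6 = 0
φ implies φ = 5 implies 5 = 6
φ implies ψ = 5 implies 1 = 2
(φ implies φ) iff (φ implies ψ) = 6 iff 2 = 2
not (φ implies (φ and φ)) implies ((φ implies φ) iff (φ implies ψ)) = 0 implies 2 = 6
ψ iff φ = 1 iff 5 = 2
not (ψ iff φ) = not 2 = 4
φ implies ψ = 5 implies 1 = 2
not (ψ iff φ) iff (φ implies ψ) = 4 iff 2 = 4
ψ iff ψ = 1 iff 1 = 6
ψ iff (ψ iff ψ) = 1 iff 6 = 1
(not (ψ iff φ) iff (φ implies ψ)) and (ψ iff (ψ iff ψ)) = 4 and 1 = 1
not ((not (ψ iff φ) iff (φ implies ψ)) and (ψ iff (ψ iff ψ))) = not 1 = 5
(not (φ implies (φ and φ)) implies ((φ implies φ) iff (φ implies ψ))) iff not ((not (ψ iff φ) iff (φ implies ψ)) and (ψ iff (ψ iff ψ))) = 6 iff 5 = 5

5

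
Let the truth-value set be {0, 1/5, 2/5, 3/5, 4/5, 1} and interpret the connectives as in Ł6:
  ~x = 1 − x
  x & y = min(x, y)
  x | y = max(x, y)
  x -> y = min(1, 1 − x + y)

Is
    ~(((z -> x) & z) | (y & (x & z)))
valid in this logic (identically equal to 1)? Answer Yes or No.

No

Counterexample: take x = 0, y = 0, z = 1/5.
z -> x = 1/5 -> 0 = 4/5
(z -> x) & z = 4/5 & 1/5 = 1/5
x & z = 0 & 1/5 = 0
y & (x & z) = 0 & 0 = 0
((z -> x) & z) | (y & (x & z)) = 1/5 | 0 = 1/5
~(((z -> x) & z) | (y & (x & z))) = ~1/5 = 4/5
This gives 4/5 ≠ 1.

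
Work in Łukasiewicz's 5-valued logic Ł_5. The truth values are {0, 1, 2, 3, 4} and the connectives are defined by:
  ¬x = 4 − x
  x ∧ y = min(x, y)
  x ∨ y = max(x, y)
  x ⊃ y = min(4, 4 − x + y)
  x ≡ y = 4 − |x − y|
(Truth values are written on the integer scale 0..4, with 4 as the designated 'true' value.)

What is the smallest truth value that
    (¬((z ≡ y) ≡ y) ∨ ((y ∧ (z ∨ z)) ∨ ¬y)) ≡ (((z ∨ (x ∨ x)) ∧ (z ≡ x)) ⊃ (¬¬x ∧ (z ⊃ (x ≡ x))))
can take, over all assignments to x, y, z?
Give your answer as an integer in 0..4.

Take x = 1, y = 3, z = 1:
z ≡ y = 1 ≡ 3 = 2
(z ≡ y) ≡ y = 2 ≡ 3 = 3
¬((z ≡ y) ≡ y) = ¬3 = 1
z ∨ z = 1 ∨ 1 = 1
y ∧ (z ∨ z) = 3 ∧ 1 = 1
¬y = ¬3 = 1
(y ∧ (z ∨ z)) ∨ ¬y = 1 ∨ 1 = 1
¬((z ≡ y) ≡ y) ∨ ((y ∧ (z ∨ z)) ∨ ¬y) = 1 ∨ 1 = 1
x ∨ x = 1 ∨ 1 = 1
z ∨ (x ∨ x) = 1 ∨ 1 = 1
z ≡ x = 1 ≡ 1 = 4
(z ∨ (x ∨ x)) ∧ (z ≡ x) = 1 ∧ 4 = 1
¬x = ¬1 = 3
¬¬x = ¬3 = 1
x ≡ x = 1 ≡ 1 = 4
z ⊃ (x ≡ x) = 1 ⊃ 4 = 4
¬¬x ∧ (z ⊃ (x ≡ x)) = 1 ∧ 4 = 1
((z ∨ (x ∨ x)) ∧ (z ≡ x)) ⊃ (¬¬x ∧ (z ⊃ (x ≡ x))) = 1 ⊃ 1 = 4
(¬((z ≡ y) ≡ y) ∨ ((y ∧ (z ∨ z)) ∨ ¬y)) ≡ (((z ∨ (x ∨ x)) ∧ (z ≡ x)) ⊃ (¬¬x ∧ (z ⊃ (x ≡ x)))) = 1 ≡ 4 = 1
No assignment yields a value below 1, so this is the minimum.

1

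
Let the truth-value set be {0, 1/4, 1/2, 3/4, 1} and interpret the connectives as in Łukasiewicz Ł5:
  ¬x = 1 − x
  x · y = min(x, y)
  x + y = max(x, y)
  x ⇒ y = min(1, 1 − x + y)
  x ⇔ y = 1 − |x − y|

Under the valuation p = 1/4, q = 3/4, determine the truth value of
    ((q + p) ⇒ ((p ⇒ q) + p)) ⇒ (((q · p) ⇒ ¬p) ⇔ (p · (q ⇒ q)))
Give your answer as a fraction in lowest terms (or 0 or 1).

q + p = 3/4 + 1/4 = 3/4
p ⇒ q = 1/4 ⇒ 3/4 = 1
(p ⇒ q) + p = 1 + 1/4 = 1
(q + p) ⇒ ((p ⇒ q) + p) = 3/4 ⇒ 1 = 1
q · p = 3/4 · 1/4 = 1/4
¬p = ¬1/4 = 3/4
(q · p) ⇒ ¬p = 1/4 ⇒ 3/4 = 1
q ⇒ q = 3/4 ⇒ 3/4 = 1
p · (q ⇒ q) = 1/4 · 1 = 1/4
((q · p) ⇒ ¬p) ⇔ (p · (q ⇒ q)) = 1 ⇔ 1/4 = 1/4
((q + p) ⇒ ((p ⇒ q) + p)) ⇒ (((q · p) ⇒ ¬p) ⇔ (p · (q ⇒ q))) = 1 ⇒ 1/4 = 1/4

1/4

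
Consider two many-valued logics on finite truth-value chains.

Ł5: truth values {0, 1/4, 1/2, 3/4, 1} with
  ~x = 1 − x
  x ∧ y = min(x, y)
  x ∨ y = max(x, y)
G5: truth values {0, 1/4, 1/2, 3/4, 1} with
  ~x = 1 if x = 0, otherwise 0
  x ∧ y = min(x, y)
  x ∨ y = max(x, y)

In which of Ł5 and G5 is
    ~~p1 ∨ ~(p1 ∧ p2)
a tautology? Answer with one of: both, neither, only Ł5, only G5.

only G5

In Ł5: at p1 = 1/4, p2 = 1/4 the value is 3/4 — not a tautology.
In G5: every assignment gives 1 — tautology.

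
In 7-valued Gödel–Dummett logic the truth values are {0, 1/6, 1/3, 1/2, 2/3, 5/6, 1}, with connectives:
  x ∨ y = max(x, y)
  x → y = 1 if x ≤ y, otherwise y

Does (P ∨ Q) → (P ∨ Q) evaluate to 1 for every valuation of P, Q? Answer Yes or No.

At P = 1/2, Q = 2/3, for instance:
P ∨ Q = 1/2 ∨ 2/3 = 2/3
(P ∨ Q) → (P ∨ Q) = 2/3 → 2/3 = 1
and checking the remaining 48 assignments likewise gives ≥ 1 in every case.

Yes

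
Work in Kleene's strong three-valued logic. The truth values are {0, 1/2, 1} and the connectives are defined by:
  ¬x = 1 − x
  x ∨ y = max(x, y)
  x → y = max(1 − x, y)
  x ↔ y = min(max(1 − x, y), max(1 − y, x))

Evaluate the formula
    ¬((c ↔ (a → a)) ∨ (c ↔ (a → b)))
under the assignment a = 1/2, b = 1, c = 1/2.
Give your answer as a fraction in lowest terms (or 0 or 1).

a → a = 1/2 → 1/2 = 1/2
c ↔ (a → a) = 1/2 ↔ 1/2 = 1/2
a → b = 1/2 → 1 = 1
c ↔ (a → b) = 1/2 ↔ 1 = 1/2
(c ↔ (a → a)) ∨ (c ↔ (a → b)) = 1/2 ∨ 1/2 = 1/2
¬((c ↔ (a → a)) ∨ (c ↔ (a → b))) = ¬1/2 = 1/2

1/2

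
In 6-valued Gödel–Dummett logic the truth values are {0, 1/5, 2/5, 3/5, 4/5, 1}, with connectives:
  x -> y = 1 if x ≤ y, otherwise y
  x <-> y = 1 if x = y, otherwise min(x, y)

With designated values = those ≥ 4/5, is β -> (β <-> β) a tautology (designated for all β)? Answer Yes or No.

β = 0 ↦ 1
β = 1/5 ↦ 1
β = 2/5 ↦ 1
β = 3/5 ↦ 1
β = 4/5 ↦ 1
β = 1 ↦ 1
Every assignment gives a value ≥ 4/5.

Yes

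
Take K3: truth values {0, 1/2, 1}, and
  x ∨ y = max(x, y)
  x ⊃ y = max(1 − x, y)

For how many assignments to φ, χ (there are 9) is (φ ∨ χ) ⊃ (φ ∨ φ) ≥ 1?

φ = 0, χ = 0 ↦ 1  ≥
φ = 0, χ = 1/2 ↦ 1/2  <
φ = 0, χ = 1 ↦ 0  <
φ = 1/2, χ = 0 ↦ 1/2  <
φ = 1/2, χ = 1/2 ↦ 1/2  <
φ = 1/2, χ = 1 ↦ 1/2  <
φ = 1, χ = 0 ↦ 1  ≥
φ = 1, χ = 1/2 ↦ 1  ≥
φ = 1, χ = 1 ↦ 1  ≥
So 4 of the 9 assignments meet the threshold.

4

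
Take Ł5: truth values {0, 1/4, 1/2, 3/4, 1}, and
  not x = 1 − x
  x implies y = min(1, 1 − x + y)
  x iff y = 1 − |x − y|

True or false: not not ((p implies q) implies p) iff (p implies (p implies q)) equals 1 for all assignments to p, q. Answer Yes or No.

No

Counterexample: take p = 0, q = 0.
p implies q = 0 implies 0 = 1
(p implies q) implies p = 1 implies 0 = 0
not ((p implies q) implies p) = not 0 = 1
not not ((p implies q) implies p) = not 1 = 0
p implies q = 0 implies 0 = 1
p implies (p implies q) = 0 implies 1 = 1
not not ((p implies q) implies p) iff (p implies (p implies q)) = 0 iff 1 = 0
This gives 0 ≠ 1.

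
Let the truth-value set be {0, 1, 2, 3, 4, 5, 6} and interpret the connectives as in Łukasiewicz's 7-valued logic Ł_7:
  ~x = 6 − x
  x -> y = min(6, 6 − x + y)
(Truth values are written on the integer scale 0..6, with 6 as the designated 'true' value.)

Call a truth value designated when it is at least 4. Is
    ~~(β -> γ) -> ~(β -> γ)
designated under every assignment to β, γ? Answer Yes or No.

No

Counterexample: take β = 0, γ = 0.
β -> γ = 0 -> 0 = 6
~(β -> γ) = ~6 = 0
~~(β -> γ) = ~0 = 6
β -> γ = 0 -> 0 = 6
~(β -> γ) = ~6 = 0
~~(β -> γ) -> ~(β -> γ) = 6 -> 0 = 0
This gives 0, which is below 4.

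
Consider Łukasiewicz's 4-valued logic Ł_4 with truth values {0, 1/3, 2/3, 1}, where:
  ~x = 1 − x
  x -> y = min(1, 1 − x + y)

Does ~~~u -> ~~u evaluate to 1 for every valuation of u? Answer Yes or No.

No

Counterexample: take u = 0.
~u = ~0 = 1
~~u = ~1 = 0
~~~u = ~0 = 1
~u = ~0 = 1
~~u = ~1 = 0
~~~u -> ~~u = 1 -> 0 = 0
This gives 0 ≠ 1.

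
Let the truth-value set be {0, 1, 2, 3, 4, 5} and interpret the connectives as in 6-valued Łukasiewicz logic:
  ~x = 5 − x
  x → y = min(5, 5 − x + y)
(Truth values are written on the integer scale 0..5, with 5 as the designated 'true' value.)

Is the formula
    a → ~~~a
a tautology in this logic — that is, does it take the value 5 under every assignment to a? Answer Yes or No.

Counterexample: take a = 3.
~a = ~3 = 2
~~a = ~2 = 3
~~~a = ~3 = 2
a → ~~~a = 3 → 2 = 4
This gives 4 ≠ 5.

No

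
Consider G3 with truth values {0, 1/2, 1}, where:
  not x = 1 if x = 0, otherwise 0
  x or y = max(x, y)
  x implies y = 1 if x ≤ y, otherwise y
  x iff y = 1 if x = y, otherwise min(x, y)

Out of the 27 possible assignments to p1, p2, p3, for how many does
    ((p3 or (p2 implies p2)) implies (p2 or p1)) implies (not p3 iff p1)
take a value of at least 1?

value 1: 12 assignments (counts)
value 1/2: 1 assignment
value 0: 14 assignments
So 12 of the 27 assignments meet the threshold.

12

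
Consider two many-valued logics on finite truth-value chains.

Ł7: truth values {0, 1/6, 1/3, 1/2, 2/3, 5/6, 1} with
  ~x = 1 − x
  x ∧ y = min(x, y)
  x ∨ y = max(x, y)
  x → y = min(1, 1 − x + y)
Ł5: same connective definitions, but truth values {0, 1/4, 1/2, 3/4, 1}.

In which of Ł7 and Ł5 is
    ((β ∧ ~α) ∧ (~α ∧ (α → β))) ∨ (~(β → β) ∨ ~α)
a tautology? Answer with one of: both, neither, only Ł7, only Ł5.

neither

In Ł7: at α = 1/6, β = 0 the value is 5/6 — not a tautology.
In Ł5: at α = 1/4, β = 0 the value is 3/4 — not a tautology.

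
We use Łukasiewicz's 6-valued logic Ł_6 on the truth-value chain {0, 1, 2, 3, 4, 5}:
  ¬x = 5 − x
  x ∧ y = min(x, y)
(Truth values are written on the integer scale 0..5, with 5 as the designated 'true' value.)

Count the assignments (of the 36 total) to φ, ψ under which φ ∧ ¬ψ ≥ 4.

4

value 5: 1 assignment (counts)
value 4: 3 assignments (counts)
value 3: 5 assignments
value 2: 7 assignments
value 1: 9 assignments
value 0: 11 assignments
So 4 of the 36 assignments meet the threshold.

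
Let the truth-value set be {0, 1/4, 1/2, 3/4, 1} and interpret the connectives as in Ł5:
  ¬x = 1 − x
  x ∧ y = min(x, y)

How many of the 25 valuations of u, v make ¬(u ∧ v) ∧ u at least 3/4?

value 1: 1 assignment (counts)
value 3/4: 3 assignments (counts)
value 1/2: 7 assignments
value 1/4: 8 assignments
value 0: 6 assignments
So 4 of the 25 assignments meet the threshold.

4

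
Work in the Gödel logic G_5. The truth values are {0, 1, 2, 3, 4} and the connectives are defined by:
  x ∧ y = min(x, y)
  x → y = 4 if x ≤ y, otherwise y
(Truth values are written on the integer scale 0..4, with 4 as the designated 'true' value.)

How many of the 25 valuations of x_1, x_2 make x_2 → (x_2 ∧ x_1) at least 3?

value 4: 15 assignments (counts)
value 3: 1 assignment (counts)
value 2: 2 assignments
value 1: 3 assignments
value 0: 4 assignments
So 16 of the 25 assignments meet the threshold.

16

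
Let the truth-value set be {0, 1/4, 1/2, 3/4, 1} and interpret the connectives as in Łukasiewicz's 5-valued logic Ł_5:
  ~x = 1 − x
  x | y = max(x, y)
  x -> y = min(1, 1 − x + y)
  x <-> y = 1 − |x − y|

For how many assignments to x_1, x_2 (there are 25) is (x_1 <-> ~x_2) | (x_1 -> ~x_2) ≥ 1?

value 1: 15 assignments (counts)
value 3/4: 4 assignments
value 1/2: 3 assignments
value 1/4: 2 assignments
value 0: 1 assignment
So 15 of the 25 assignments meet the threshold.

15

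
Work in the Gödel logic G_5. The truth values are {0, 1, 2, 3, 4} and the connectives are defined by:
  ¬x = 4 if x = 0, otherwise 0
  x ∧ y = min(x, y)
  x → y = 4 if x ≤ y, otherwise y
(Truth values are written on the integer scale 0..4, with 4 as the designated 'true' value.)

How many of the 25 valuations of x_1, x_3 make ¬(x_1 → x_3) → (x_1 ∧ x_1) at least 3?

value 4: 22 assignments (counts)
value 3: 1 assignment (counts)
value 2: 1 assignment
value 1: 1 assignment
So 23 of the 25 assignments meet the threshold.

23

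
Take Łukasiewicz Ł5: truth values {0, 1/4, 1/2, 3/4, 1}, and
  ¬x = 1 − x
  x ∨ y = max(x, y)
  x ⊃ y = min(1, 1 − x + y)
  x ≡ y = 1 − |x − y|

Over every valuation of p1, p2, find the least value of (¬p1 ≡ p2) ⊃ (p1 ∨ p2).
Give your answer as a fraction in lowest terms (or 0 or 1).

Take p1 = 1/2, p2 = 1/2:
¬p1 = ¬1/2 = 1/2
¬p1 ≡ p2 = 1/2 ≡ 1/2 = 1
p1 ∨ p2 = 1/2 ∨ 1/2 = 1/2
(¬p1 ≡ p2) ⊃ (p1 ∨ p2) = 1 ⊃ 1/2 = 1/2
No assignment yields a value below 1/2, so this is the minimum.

1/2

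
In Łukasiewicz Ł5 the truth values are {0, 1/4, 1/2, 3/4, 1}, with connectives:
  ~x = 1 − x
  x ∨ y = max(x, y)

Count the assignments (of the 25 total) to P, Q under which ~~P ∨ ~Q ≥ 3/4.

16

value 1: 9 assignments (counts)
value 3/4: 7 assignments (counts)
value 1/2: 5 assignments
value 1/4: 3 assignments
value 0: 1 assignment
So 16 of the 25 assignments meet the threshold.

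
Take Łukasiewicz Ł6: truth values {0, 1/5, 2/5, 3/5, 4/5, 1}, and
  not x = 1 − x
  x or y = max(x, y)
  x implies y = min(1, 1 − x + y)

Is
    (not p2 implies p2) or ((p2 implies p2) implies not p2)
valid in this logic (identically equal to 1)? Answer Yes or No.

No

Counterexample: take p2 = 1/5.
not p2 = not 1/5 = 4/5
not p2 implies p2 = 4/5 implies 1/5 = 2/5
p2 implies p2 = 1/5 implies 1/5 = 1
not p2 = not 1/5 = 4/5
(p2 implies p2) implies not p2 = 1 implies 4/5 = 4/5
(not p2 implies p2) or ((p2 implies p2) implies not p2) = 2/5 or 4/5 = 4/5
This gives 4/5 ≠ 1.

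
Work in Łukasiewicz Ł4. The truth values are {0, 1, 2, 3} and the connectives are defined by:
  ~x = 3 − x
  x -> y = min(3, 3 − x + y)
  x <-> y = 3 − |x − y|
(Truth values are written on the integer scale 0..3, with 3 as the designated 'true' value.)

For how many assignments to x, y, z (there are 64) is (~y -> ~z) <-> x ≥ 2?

37

value 3: 16 assignments (counts)
value 2: 21 assignments (counts)
value 1: 16 assignments
value 0: 11 assignments
So 37 of the 64 assignments meet the threshold.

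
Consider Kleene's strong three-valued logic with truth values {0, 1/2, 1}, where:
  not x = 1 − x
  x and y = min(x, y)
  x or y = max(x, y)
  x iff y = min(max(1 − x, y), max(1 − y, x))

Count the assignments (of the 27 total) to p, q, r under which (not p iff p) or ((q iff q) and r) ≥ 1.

value 1: 6 assignments (counts)
value 1/2: 15 assignments
value 0: 6 assignments
So 6 of the 27 assignments meet the threshold.

6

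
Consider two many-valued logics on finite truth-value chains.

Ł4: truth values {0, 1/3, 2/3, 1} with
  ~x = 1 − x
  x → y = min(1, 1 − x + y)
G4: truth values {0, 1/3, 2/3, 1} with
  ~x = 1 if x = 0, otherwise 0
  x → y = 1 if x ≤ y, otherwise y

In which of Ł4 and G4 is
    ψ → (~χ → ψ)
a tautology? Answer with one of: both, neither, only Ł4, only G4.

In Ł4: every assignment gives 1 — tautology.
In G4: every assignment gives 1 — tautology.

both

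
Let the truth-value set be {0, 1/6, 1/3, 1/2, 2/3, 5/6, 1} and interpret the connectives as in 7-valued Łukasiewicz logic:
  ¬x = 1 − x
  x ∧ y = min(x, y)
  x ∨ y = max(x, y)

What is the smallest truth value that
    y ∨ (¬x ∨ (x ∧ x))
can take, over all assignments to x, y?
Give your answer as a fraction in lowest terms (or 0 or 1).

Take x = 1/2, y = 0:
¬x = ¬1/2 = 1/2
x ∧ x = 1/2 ∧ 1/2 = 1/2
¬x ∨ (x ∧ x) = 1/2 ∨ 1/2 = 1/2
y ∨ (¬x ∨ (x ∧ x)) = 0 ∨ 1/2 = 1/2
No assignment yields a value below 1/2, so this is the minimum.

1/2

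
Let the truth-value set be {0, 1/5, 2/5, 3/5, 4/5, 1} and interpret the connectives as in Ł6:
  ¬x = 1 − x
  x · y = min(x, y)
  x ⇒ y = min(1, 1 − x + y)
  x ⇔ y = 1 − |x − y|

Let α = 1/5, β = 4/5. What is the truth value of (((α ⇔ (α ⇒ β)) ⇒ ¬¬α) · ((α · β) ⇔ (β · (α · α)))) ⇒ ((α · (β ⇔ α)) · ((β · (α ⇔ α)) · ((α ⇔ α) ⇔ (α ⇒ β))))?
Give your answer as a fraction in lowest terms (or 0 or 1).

1/5

α ⇒ β = 1/5 ⇒ 4/5 = 1
α ⇔ (α ⇒ β) = 1/5 ⇔ 1 = 1/5
¬α = ¬1/5 = 4/5
¬¬α = ¬4/5 = 1/5
(α ⇔ (α ⇒ β)) ⇒ ¬¬α = 1/5 ⇒ 1/5 = 1
α · β = 1/5 · 4/5 = 1/5
α · α = 1/5 · 1/5 = 1/5
β · (α · α) = 4/5 · 1/5 = 1/5
(α · β) ⇔ (β · (α · α)) = 1/5 ⇔ 1/5 = 1
((α ⇔ (α ⇒ β)) ⇒ ¬¬α) · ((α · β) ⇔ (β · (α · α))) = 1 · 1 = 1
β ⇔ α = 4/5 ⇔ 1/5 = 2/5
α · (β ⇔ α) = 1/5 · 2/5 = 1/5
α ⇔ α = 1/5 ⇔ 1/5 = 1
β · (α ⇔ α) = 4/5 · 1 = 4/5
α ⇔ α = 1/5 ⇔ 1/5 = 1
α ⇒ β = 1/5 ⇒ 4/5 = 1
(α ⇔ α) ⇔ (α ⇒ β) = 1 ⇔ 1 = 1
(β · (α ⇔ α)) · ((α ⇔ α) ⇔ (α ⇒ β)) = 4/5 · 1 = 4/5
(α · (β ⇔ α)) · ((β · (α ⇔ α)) · ((α ⇔ α) ⇔ (α ⇒ β))) = 1/5 · 4/5 = 1/5
(((α ⇔ (α ⇒ β)) ⇒ ¬¬α) · ((α · β) ⇔ (β · (α · α)))) ⇒ ((α · (β ⇔ α)) · ((β · (α ⇔ α)) · ((α ⇔ α) ⇔ (α ⇒ β)))) = 1 ⇒ 1/5 = 1/5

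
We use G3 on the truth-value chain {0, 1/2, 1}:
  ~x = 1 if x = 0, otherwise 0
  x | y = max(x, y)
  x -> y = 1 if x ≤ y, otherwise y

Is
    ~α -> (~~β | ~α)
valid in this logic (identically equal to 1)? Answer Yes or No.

Yes

α = 0, β = 0 ↦ 1
α = 0, β = 1/2 ↦ 1
α = 0, β = 1 ↦ 1
α = 1/2, β = 0 ↦ 1
α = 1/2, β = 1/2 ↦ 1
α = 1/2, β = 1 ↦ 1
α = 1, β = 0 ↦ 1
α = 1, β = 1/2 ↦ 1
α = 1, β = 1 ↦ 1
Every assignment gives a value ≥ 1.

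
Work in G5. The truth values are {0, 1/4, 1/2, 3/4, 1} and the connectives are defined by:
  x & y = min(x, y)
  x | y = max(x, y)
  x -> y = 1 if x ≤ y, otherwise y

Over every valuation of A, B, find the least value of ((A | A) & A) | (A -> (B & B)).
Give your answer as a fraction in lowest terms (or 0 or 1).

1/4

Take A = 1/4, B = 0:
A | A = 1/4 | 1/4 = 1/4
(A | A) & A = 1/4 & 1/4 = 1/4
B & B = 0 & 0 = 0
A -> (B & B) = 1/4 -> 0 = 0
((A | A) & A) | (A -> (B & B)) = 1/4 | 0 = 1/4
No assignment yields a value below 1/4, so this is the minimum.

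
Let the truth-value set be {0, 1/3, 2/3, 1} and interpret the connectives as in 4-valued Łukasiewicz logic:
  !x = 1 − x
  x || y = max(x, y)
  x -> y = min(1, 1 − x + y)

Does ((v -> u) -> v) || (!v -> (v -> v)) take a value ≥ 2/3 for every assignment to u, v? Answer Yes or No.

Yes

u = 0, v = 0 ↦ 1
u = 0, v = 1/3 ↦ 1
u = 0, v = 2/3 ↦ 1
u = 0, v = 1 ↦ 1
u = 1/3, v = 0 ↦ 1
u = 1/3, v = 1/3 ↦ 1
u = 1/3, v = 2/3 ↦ 1
u = 1/3, v = 1 ↦ 1
u = 2/3, v = 0 ↦ 1
u = 2/3, v = 1/3 ↦ 1
u = 2/3, v = 2/3 ↦ 1
u = 2/3, v = 1 ↦ 1
u = 1, v = 0 ↦ 1
u = 1, v = 1/3 ↦ 1
u = 1, v = 2/3 ↦ 1
u = 1, v = 1 ↦ 1
Every assignment gives a value ≥ 2/3.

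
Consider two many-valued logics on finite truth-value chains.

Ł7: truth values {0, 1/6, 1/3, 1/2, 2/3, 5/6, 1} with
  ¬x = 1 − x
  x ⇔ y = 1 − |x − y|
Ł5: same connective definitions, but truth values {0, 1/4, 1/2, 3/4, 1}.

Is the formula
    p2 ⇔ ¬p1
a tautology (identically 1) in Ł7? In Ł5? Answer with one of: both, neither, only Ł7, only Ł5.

In Ł7: at p1 = 0, p2 = 0 the value is 0 — not a tautology.
In Ł5: at p1 = 0, p2 = 0 the value is 0 — not a tautology.

neither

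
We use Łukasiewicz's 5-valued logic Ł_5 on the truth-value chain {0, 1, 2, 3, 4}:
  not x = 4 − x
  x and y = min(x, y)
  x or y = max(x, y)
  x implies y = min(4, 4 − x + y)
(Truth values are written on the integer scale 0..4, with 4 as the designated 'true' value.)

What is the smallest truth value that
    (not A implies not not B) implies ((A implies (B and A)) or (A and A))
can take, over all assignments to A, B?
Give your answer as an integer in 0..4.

3

Take A = 3, B = 1:
not A = not 3 = 1
not B = not 1 = 3
not not B = not 3 = 1
not A implies not not B = 1 implies 1 = 4
B and A = 1 and 3 = 1
A implies (B and A) = 3 implies 1 = 2
A and A = 3 and 3 = 3
(A implies (B and A)) or (A and A) = 2 or 3 = 3
(not A implies not not B) implies ((A implies (B and A)) or (A and A)) = 4 implies 3 = 3
No assignment yields a value below 3, so this is the minimum.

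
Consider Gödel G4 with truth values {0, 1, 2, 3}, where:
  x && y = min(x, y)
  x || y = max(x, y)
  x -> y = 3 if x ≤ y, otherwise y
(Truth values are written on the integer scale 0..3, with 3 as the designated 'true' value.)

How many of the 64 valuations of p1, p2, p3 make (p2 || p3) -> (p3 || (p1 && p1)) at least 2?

55

value 3: 50 assignments (counts)
value 2: 5 assignments (counts)
value 1: 6 assignments
value 0: 3 assignments
So 55 of the 64 assignments meet the threshold.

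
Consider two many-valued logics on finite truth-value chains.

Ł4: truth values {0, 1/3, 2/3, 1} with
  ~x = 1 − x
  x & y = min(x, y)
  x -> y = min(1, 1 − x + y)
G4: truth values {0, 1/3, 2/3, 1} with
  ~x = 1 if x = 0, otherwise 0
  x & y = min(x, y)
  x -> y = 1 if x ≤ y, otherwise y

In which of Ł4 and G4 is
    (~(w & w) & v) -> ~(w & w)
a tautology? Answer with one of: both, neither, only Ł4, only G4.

both

In Ł4: every assignment gives 1 — tautology.
In G4: every assignment gives 1 — tautology.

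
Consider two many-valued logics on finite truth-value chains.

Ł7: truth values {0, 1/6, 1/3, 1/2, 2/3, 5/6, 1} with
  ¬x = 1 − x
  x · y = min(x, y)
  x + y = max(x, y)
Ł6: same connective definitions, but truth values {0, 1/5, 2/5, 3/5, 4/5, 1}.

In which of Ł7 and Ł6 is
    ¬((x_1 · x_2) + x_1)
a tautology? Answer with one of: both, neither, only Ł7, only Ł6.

neither

In Ł7: at x_1 = 1/6, x_2 = 0 the value is 5/6 — not a tautology.
In Ł6: at x_1 = 1/5, x_2 = 0 the value is 4/5 — not a tautology.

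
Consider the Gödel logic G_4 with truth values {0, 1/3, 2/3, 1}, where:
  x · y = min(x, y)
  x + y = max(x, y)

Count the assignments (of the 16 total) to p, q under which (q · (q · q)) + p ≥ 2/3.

12

p = 0, q = 0 ↦ 0  <
p = 0, q = 1/3 ↦ 1/3  <
p = 0, q = 2/3 ↦ 2/3  ≥
p = 0, q = 1 ↦ 1  ≥
p = 1/3, q = 0 ↦ 1/3  <
p = 1/3, q = 1/3 ↦ 1/3  <
p = 1/3, q = 2/3 ↦ 2/3  ≥
p = 1/3, q = 1 ↦ 1  ≥
p = 2/3, q = 0 ↦ 2/3  ≥
p = 2/3, q = 1/3 ↦ 2/3  ≥
p = 2/3, q = 2/3 ↦ 2/3  ≥
p = 2/3, q = 1 ↦ 1  ≥
p = 1, q = 0 ↦ 1  ≥
p = 1, q = 1/3 ↦ 1  ≥
p = 1, q = 2/3 ↦ 1  ≥
p = 1, q = 1 ↦ 1  ≥
So 12 of the 16 assignments meet the threshold.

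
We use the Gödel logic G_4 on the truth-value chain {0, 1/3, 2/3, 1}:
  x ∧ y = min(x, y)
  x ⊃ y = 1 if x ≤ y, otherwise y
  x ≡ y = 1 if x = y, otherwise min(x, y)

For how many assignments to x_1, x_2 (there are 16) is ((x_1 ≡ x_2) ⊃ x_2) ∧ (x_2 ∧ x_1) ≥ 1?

1

x_1 = 0, x_2 = 0 ↦ 0  <
x_1 = 0, x_2 = 1/3 ↦ 0  <
x_1 = 0, x_2 = 2/3 ↦ 0  <
x_1 = 0, x_2 = 1 ↦ 0  <
x_1 = 1/3, x_2 = 0 ↦ 0  <
x_1 = 1/3, x_2 = 1/3 ↦ 1/3  <
x_1 = 1/3, x_2 = 2/3 ↦ 1/3  <
x_1 = 1/3, x_2 = 1 ↦ 1/3  <
x_1 = 2/3, x_2 = 0 ↦ 0  <
x_1 = 2/3, x_2 = 1/3 ↦ 1/3  <
x_1 = 2/3, x_2 = 2/3 ↦ 2/3  <
x_1 = 2/3, x_2 = 1 ↦ 2/3  <
x_1 = 1, x_2 = 0 ↦ 0  <
x_1 = 1, x_2 = 1/3 ↦ 1/3  <
x_1 = 1, x_2 = 2/3 ↦ 2/3  <
x_1 = 1, x_2 = 1 ↦ 1  ≥
So 1 of the 16 assignments meets the threshold.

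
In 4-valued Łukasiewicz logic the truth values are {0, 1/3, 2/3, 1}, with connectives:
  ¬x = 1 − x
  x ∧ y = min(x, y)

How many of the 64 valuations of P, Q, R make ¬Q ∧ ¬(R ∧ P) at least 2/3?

24

value 1: 7 assignments (counts)
value 2/3: 17 assignments (counts)
value 1/3: 21 assignments
value 0: 19 assignments
So 24 of the 64 assignments meet the threshold.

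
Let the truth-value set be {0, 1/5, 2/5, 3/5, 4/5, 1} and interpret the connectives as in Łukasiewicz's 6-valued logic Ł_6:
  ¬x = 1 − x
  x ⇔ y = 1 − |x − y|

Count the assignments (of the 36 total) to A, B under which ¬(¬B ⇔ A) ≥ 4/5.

value 1: 2 assignments (counts)
value 4/5: 4 assignments (counts)
value 3/5: 6 assignments
value 2/5: 8 assignments
value 1/5: 10 assignments
value 0: 6 assignments
So 6 of the 36 assignments meet the threshold.

6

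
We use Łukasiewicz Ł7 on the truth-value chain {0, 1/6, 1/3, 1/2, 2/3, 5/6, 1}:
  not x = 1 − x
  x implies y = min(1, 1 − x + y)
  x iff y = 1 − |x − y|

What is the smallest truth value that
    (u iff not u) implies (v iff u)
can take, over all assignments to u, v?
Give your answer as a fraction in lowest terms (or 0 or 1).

Take u = 1/2, v = 0:
not u = not 1/2 = 1/2
u iff not u = 1/2 iff 1/2 = 1
v iff u = 0 iff 1/2 = 1/2
(u iff not u) implies (v iff u) = 1 implies 1/2 = 1/2
No assignment yields a value below 1/2, so this is the minimum.

1/2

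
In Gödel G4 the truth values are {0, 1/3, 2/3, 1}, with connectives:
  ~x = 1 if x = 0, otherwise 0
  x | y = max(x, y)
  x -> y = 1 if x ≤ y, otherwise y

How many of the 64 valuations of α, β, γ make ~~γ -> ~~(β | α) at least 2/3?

value 1: 61 assignments (counts)
value 0: 3 assignments
So 61 of the 64 assignments meet the threshold.

61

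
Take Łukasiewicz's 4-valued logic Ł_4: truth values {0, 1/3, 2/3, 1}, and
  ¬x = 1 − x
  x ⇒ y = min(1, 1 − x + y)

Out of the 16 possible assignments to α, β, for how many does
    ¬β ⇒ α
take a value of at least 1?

α = 0, β = 0 ↦ 0  <
α = 0, β = 1/3 ↦ 1/3  <
α = 0, β = 2/3 ↦ 2/3  <
α = 0, β = 1 ↦ 1  ≥
α = 1/3, β = 0 ↦ 1/3  <
α = 1/3, β = 1/3 ↦ 2/3  <
α = 1/3, β = 2/3 ↦ 1  ≥
α = 1/3, β = 1 ↦ 1  ≥
α = 2/3, β = 0 ↦ 2/3  <
α = 2/3, β = 1/3 ↦ 1  ≥
α = 2/3, β = 2/3 ↦ 1  ≥
α = 2/3, β = 1 ↦ 1  ≥
α = 1, β = 0 ↦ 1  ≥
α = 1, β = 1/3 ↦ 1  ≥
α = 1, β = 2/3 ↦ 1  ≥
α = 1, β = 1 ↦ 1  ≥
So 10 of the 16 assignments meet the threshold.

10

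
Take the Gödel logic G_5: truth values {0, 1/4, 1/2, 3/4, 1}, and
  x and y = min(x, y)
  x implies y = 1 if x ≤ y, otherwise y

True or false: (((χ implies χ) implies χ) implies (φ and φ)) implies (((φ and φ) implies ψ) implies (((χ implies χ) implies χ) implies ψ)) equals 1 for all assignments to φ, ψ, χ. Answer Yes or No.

Yes

At φ = 1/2, ψ = 0, χ = 1, for instance:
χ implies χ = 1 implies 1 = 1
(χ implies χ) implies χ = 1 implies 1 = 1
φ and φ = 1/2 and 1/2 = 1/2
((χ implies χ) implies χ) implies (φ and φ) = 1 implies 1/2 = 1/2
(φ and φ) implies ψ = 1/2 implies 0 = 0
((χ implies χ) implies χ) implies ψ = 1 implies 0 = 0
((φ and φ) implies ψ) implies (((χ implies χ) implies χ) implies ψ) = 0 implies 0 = 1
(((χ implies χ) implies χ) implies (φ and φ)) implies (((φ and φ) implies ψ) implies (((χ implies χ) implies χ) implies ψ)) = 1/2 implies 1 = 1
and checking the remaining 124 assignments likewise gives ≥ 1 in every case.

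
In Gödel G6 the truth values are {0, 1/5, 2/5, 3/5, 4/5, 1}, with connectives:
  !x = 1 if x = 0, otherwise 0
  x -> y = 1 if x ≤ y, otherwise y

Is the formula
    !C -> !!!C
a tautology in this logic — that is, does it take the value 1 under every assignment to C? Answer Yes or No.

Yes

C = 0 ↦ 1
C = 1/5 ↦ 1
C = 2/5 ↦ 1
C = 3/5 ↦ 1
C = 4/5 ↦ 1
C = 1 ↦ 1
Every assignment gives a value ≥ 1.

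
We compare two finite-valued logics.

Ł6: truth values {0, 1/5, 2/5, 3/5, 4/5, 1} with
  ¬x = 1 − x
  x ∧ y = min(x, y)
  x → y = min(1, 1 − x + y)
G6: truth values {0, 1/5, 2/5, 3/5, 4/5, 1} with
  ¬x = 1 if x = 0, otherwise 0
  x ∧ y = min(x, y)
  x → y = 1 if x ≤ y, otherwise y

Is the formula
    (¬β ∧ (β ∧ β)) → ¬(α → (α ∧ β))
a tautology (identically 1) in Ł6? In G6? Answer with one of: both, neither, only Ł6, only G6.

In Ł6: at α = 0, β = 1/5 the value is 4/5 — not a tautology.
In G6: every assignment gives 1 — tautology.

only G6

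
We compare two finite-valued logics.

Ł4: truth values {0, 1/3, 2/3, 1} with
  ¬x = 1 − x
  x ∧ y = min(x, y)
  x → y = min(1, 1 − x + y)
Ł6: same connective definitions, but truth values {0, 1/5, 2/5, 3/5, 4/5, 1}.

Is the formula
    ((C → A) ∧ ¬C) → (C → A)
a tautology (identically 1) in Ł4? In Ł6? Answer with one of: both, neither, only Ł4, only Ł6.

both

In Ł4: every assignment gives 1 — tautology.
In Ł6: every assignment gives 1 — tautology.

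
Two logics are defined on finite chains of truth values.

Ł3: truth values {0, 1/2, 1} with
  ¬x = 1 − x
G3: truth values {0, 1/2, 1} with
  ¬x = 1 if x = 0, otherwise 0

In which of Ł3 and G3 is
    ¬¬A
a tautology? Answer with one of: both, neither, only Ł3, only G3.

neither

In Ł3: at A = 0 the value is 0 — not a tautology.
In G3: at A = 0 the value is 0 — not a tautology.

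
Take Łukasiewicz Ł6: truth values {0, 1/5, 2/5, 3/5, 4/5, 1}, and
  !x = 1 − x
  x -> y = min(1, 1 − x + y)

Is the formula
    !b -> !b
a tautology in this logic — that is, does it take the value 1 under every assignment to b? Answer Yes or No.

b = 0 ↦ 1
b = 1/5 ↦ 1
b = 2/5 ↦ 1
b = 3/5 ↦ 1
b = 4/5 ↦ 1
b = 1 ↦ 1
Every assignment gives a value ≥ 1.

Yes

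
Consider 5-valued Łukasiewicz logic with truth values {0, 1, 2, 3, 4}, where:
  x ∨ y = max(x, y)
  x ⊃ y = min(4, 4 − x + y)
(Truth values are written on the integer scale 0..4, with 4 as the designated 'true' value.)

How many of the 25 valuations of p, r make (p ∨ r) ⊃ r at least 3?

value 4: 15 assignments (counts)
value 3: 4 assignments (counts)
value 2: 3 assignments
value 1: 2 assignments
value 0: 1 assignment
So 19 of the 25 assignments meet the threshold.

19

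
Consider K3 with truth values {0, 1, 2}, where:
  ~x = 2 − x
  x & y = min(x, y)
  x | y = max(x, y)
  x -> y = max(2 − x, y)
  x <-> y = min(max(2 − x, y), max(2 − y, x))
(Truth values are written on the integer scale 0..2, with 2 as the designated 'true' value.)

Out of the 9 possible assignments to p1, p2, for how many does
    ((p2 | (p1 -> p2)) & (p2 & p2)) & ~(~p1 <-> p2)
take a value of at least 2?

p1 = 0, p2 = 0 ↦ 0  <
p1 = 0, p2 = 1 ↦ 1  <
p1 = 0, p2 = 2 ↦ 0  <
p1 = 1, p2 = 0 ↦ 0  <
p1 = 1, p2 = 1 ↦ 1  <
p1 = 1, p2 = 2 ↦ 1  <
p1 = 2, p2 = 0 ↦ 0  <
p1 = 2, p2 = 1 ↦ 1  <
p1 = 2, p2 = 2 ↦ 2  ≥
So 1 of the 9 assignments meets the threshold.

1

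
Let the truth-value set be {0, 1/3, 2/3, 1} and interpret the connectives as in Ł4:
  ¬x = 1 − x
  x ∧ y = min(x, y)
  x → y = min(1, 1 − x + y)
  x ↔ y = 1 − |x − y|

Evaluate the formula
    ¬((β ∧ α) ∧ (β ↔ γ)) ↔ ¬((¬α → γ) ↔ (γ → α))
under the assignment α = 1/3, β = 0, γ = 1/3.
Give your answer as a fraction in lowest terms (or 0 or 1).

1/3

β ∧ α = 0 ∧ 1/3 = 0
β ↔ γ = 0 ↔ 1/3 = 2/3
(β ∧ α) ∧ (β ↔ γ) = 0 ∧ 2/3 = 0
¬((β ∧ α) ∧ (β ↔ γ)) = ¬0 = 1
¬α = ¬1/3 = 2/3
¬α → γ = 2/3 → 1/3 = 2/3
γ → α = 1/3 → 1/3 = 1
(¬α → γ) ↔ (γ → α) = 2/3 ↔ 1 = 2/3
¬((¬α → γ) ↔ (γ → α)) = ¬2/3 = 1/3
¬((β ∧ α) ∧ (β ↔ γ)) ↔ ¬((¬α → γ) ↔ (γ → α)) = 1 ↔ 1/3 = 1/3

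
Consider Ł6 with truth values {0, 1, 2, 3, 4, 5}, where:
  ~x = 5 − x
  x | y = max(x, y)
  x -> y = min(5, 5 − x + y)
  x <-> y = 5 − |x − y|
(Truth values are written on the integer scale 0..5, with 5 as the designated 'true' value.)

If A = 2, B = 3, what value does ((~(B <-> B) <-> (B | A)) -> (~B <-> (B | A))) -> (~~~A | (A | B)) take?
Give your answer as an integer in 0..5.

B <-> B = 3 <-> 3 = 5
~(B <-> B) = ~5 = 0
B | A = 3 | 2 = 3
~(B <-> B) <-> (B | A) = 0 <-> 3 = 2
~B = ~3 = 2
B | A = 3 | 2 = 3
~B <-> (B | A) = 2 <-> 3 = 4
(~(B <-> B) <-> (B | A)) -> (~B <-> (B | A)) = 2 -> 4 = 5
~A = ~2 = 3
~~A = ~3 = 2
~~~A = ~2 = 3
A | B = 2 | 3 = 3
~~~A | (A | B) = 3 | 3 = 3
((~(B <-> B) <-> (B | A)) -> (~B <-> (B | A))) -> (~~~A | (A | B)) = 5 -> 3 = 3

3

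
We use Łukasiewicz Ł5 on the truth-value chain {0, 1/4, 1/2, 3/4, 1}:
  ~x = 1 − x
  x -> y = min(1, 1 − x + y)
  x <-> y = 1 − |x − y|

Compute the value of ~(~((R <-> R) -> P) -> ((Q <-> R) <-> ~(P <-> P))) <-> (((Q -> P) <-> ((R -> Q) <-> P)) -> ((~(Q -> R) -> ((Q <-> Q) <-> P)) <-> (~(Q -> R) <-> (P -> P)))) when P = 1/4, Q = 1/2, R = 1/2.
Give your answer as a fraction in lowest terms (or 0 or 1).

R <-> R = 1/2 <-> 1/2 = 1
(R <-> R) -> P = 1 -> 1/4 = 1/4
~((R <-> R) -> P) = ~1/4 = 3/4
Q <-> R = 1/2 <-> 1/2 = 1
P <-> P = 1/4 <-> 1/4 = 1
~(P <-> P) = ~1 = 0
(Q <-> R) <-> ~(P <-> P) = 1 <-> 0 = 0
~((R <-> R) -> P) -> ((Q <-> R) <-> ~(P <-> P)) = 3/4 -> 0 = 1/4
~(~((R <-> R) -> P) -> ((Q <-> R) <-> ~(P <-> P))) = ~1/4 = 3/4
Q -> P = 1/2 -> 1/4 = 3/4
R -> Q = 1/2 -> 1/2 = 1
(R -> Q) <-> P = 1 <-> 1/4 = 1/4
(Q -> P) <-> ((R -> Q) <-> P) = 3/4 <-> 1/4 = 1/2
Q -> R = 1/2 -> 1/2 = 1
~(Q -> R) = ~1 = 0
Q <-> Q = 1/2 <-> 1/2 = 1
(Q <-> Q) <-> P = 1 <-> 1/4 = 1/4
~(Q -> R) -> ((Q <-> Q) <-> P) = 0 -> 1/4 = 1
Q -> R = 1/2 -> 1/2 = 1
~(Q -> R) = ~1 = 0
P -> P = 1/4 -> 1/4 = 1
~(Q -> R) <-> (P -> P) = 0 <-> 1 = 0
(~(Q -> R) -> ((Q <-> Q) <-> P)) <-> (~(Q -> R) <-> (P -> P)) = 1 <-> 0 = 0
((Q -> P) <-> ((R -> Q) <-> P)) -> ((~(Q -> R) -> ((Q <-> Q) <-> P)) <-> (~(Q -> R) <-> (P -> P))) = 1/2 -> 0 = 1/2
~(~((R <-> R) -> P) -> ((Q <-> R) <-> ~(P <-> P))) <-> (((Q -> P) <-> ((R -> Q) <-> P)) -> ((~(Q -> R) -> ((Q <-> Q) <-> P)) <-> (~(Q -> R) <-> (P -> P)))) = 3/4 <-> 1/2 = 3/4

3/4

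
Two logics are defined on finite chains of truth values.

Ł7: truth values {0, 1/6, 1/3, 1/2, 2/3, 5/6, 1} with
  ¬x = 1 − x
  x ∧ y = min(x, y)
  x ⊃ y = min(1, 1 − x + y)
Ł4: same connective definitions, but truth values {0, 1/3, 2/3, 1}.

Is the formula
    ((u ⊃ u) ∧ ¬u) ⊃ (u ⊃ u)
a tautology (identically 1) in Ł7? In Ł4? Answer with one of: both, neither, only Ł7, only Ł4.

In Ł7: every assignment gives 1 — tautology.
In Ł4: every assignment gives 1 — tautology.

both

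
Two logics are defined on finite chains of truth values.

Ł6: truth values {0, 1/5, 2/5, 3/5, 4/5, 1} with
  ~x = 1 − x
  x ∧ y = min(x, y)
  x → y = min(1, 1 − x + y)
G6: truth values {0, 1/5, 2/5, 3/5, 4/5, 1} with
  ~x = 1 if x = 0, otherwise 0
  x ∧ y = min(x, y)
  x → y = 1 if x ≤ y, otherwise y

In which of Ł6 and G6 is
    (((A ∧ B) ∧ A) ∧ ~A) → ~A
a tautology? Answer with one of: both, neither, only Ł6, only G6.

both

In Ł6: every assignment gives 1 — tautology.
In G6: every assignment gives 1 — tautology.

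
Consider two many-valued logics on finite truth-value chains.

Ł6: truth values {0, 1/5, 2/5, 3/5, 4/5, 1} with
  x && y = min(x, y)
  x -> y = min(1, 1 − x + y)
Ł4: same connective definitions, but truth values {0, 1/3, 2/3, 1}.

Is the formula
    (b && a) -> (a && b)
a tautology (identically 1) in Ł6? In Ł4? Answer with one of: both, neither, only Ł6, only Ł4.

In Ł6: every assignment gives 1 — tautology.
In Ł4: every assignment gives 1 — tautology.

both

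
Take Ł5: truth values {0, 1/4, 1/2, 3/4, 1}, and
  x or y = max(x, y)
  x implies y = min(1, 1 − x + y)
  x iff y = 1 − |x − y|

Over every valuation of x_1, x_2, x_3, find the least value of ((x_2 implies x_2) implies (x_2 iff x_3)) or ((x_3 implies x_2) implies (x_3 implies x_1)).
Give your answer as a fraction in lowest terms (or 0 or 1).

Take x_1 = 0, x_2 = 1/2, x_3 = 1:
x_2 implies x_2 = 1/2 implies 1/2 = 1
x_2 iff x_3 = 1/2 iff 1 = 1/2
(x_2 implies x_2) implies (x_2 iff x_3) = 1 implies 1/2 = 1/2
x_3 implies x_2 = 1 implies 1/2 = 1/2
x_3 implies x_1 = 1 implies 0 = 0
(x_3 implies x_2) implies (x_3 implies x_1) = 1/2 implies 0 = 1/2
((x_2 implies x_2) implies (x_2 iff x_3)) or ((x_3 implies x_2) implies (x_3 implies x_1)) = 1/2 or 1/2 = 1/2
No assignment yields a value below 1/2, so this is the minimum.

1/2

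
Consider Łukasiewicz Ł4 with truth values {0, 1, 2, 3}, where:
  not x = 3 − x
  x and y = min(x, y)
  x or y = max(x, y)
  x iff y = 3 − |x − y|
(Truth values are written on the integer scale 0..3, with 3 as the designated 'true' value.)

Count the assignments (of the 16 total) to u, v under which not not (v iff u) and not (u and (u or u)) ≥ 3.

1

u = 0, v = 0 ↦ 3  ≥
u = 0, v = 1 ↦ 2  <
u = 0, v = 2 ↦ 1  <
u = 0, v = 3 ↦ 0  <
u = 1, v = 0 ↦ 2  <
u = 1, v = 1 ↦ 2  <
u = 1, v = 2 ↦ 2  <
u = 1, v = 3 ↦ 1  <
u = 2, v = 0 ↦ 1  <
u = 2, v = 1 ↦ 1  <
u = 2, v = 2 ↦ 1  <
u = 2, v = 3 ↦ 1  <
u = 3, v = 0 ↦ 0  <
u = 3, v = 1 ↦ 0  <
u = 3, v = 2 ↦ 0  <
u = 3, v = 3 ↦ 0  <
So 1 of the 16 assignments meets the threshold.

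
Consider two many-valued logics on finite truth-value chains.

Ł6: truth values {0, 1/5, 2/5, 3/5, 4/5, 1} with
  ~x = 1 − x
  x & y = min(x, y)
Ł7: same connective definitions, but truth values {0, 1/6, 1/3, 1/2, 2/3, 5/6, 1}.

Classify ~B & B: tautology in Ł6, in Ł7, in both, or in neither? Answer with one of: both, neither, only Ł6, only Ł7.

In Ł6: at B = 0 the value is 0 — not a tautology.
In Ł7: at B = 0 the value is 0 — not a tautology.

neither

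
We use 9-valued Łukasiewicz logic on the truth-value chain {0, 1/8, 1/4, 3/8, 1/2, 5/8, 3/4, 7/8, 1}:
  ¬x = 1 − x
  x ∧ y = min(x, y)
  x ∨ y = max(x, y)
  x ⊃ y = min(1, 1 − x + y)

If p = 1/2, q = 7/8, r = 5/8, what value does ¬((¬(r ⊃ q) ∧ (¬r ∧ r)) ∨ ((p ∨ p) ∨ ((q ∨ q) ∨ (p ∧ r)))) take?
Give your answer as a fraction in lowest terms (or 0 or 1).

r ⊃ q = 5/8 ⊃ 7/8 = 1
¬(r ⊃ q) = ¬1 = 0
¬r = ¬5/8 = 3/8
¬r ∧ r = 3/8 ∧ 5/8 = 3/8
¬(r ⊃ q) ∧ (¬r ∧ r) = 0 ∧ 3/8 = 0
p ∨ p = 1/2 ∨ 1/2 = 1/2
q ∨ q = 7/8 ∨ 7/8 = 7/8
p ∧ r = 1/2 ∧ 5/8 = 1/2
(q ∨ q) ∨ (p ∧ r) = 7/8 ∨ 1/2 = 7/8
(p ∨ p) ∨ ((q ∨ q) ∨ (p ∧ r)) = 1/2 ∨ 7/8 = 7/8
(¬(r ⊃ q) ∧ (¬r ∧ r)) ∨ ((p ∨ p) ∨ ((q ∨ q) ∨ (p ∧ r))) = 0 ∨ 7/8 = 7/8
¬((¬(r ⊃ q) ∧ (¬r ∧ r)) ∨ ((p ∨ p) ∨ ((q ∨ q) ∨ (p ∧ r)))) = ¬7/8 = 1/8

1/8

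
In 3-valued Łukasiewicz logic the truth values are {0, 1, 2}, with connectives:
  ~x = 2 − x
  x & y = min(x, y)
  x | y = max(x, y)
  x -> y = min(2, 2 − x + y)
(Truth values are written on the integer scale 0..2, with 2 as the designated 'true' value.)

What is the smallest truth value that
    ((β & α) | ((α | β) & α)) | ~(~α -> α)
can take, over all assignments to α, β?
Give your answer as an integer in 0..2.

Take α = 1, β = 0:
β & α = 0 & 1 = 0
α | β = 1 | 0 = 1
(α | β) & α = 1 & 1 = 1
(β & α) | ((α | β) & α) = 0 | 1 = 1
~α = ~1 = 1
~α -> α = 1 -> 1 = 2
~(~α -> α) = ~2 = 0
((β & α) | ((α | β) & α)) | ~(~α -> α) = 1 | 0 = 1
No assignment yields a value below 1, so this is the minimum.

1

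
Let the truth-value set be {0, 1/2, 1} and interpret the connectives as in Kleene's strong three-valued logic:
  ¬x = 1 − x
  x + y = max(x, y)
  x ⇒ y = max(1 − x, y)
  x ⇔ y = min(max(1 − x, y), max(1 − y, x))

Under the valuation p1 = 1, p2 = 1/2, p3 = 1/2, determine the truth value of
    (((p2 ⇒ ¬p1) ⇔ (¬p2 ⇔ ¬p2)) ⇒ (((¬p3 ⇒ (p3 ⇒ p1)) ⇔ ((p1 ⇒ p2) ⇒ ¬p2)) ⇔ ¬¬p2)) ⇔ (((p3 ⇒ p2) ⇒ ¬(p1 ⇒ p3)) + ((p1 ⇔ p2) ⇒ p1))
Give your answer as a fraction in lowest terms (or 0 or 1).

1/2

¬p1 = ¬1 = 0
p2 ⇒ ¬p1 = 1/2 ⇒ 0 = 1/2
¬p2 = ¬1/2 = 1/2
¬p2 = ¬1/2 = 1/2
¬p2 ⇔ ¬p2 = 1/2 ⇔ 1/2 = 1/2
(p2 ⇒ ¬p1) ⇔ (¬p2 ⇔ ¬p2) = 1/2 ⇔ 1/2 = 1/2
¬p3 = ¬1/2 = 1/2
p3 ⇒ p1 = 1/2 ⇒ 1 = 1
¬p3 ⇒ (p3 ⇒ p1) = 1/2 ⇒ 1 = 1
p1 ⇒ p2 = 1 ⇒ 1/2 = 1/2
¬p2 = ¬1/2 = 1/2
(p1 ⇒ p2) ⇒ ¬p2 = 1/2 ⇒ 1/2 = 1/2
(¬p3 ⇒ (p3 ⇒ p1)) ⇔ ((p1 ⇒ p2) ⇒ ¬p2) = 1 ⇔ 1/2 = 1/2
¬p2 = ¬1/2 = 1/2
¬¬p2 = ¬1/2 = 1/2
((¬p3 ⇒ (p3 ⇒ p1)) ⇔ ((p1 ⇒ p2) ⇒ ¬p2)) ⇔ ¬¬p2 = 1/2 ⇔ 1/2 = 1/2
((p2 ⇒ ¬p1) ⇔ (¬p2 ⇔ ¬p2)) ⇒ (((¬p3 ⇒ (p3 ⇒ p1)) ⇔ ((p1 ⇒ p2) ⇒ ¬p2)) ⇔ ¬¬p2) = 1/2 ⇒ 1/2 = 1/2
p3 ⇒ p2 = 1/2 ⇒ 1/2 = 1/2
p1 ⇒ p3 = 1 ⇒ 1/2 = 1/2
¬(p1 ⇒ p3) = ¬1/2 = 1/2
(p3 ⇒ p2) ⇒ ¬(p1 ⇒ p3) = 1/2 ⇒ 1/2 = 1/2
p1 ⇔ p2 = 1 ⇔ 1/2 = 1/2
(p1 ⇔ p2) ⇒ p1 = 1/2 ⇒ 1 = 1
((p3 ⇒ p2) ⇒ ¬(p1 ⇒ p3)) + ((p1 ⇔ p2) ⇒ p1) = 1/2 + 1 = 1
(((p2 ⇒ ¬p1) ⇔ (¬p2 ⇔ ¬p2)) ⇒ (((¬p3 ⇒ (p3 ⇒ p1)) ⇔ ((p1 ⇒ p2) ⇒ ¬p2)) ⇔ ¬¬p2)) ⇔ (((p3 ⇒ p2) ⇒ ¬(p1 ⇒ p3)) + ((p1 ⇔ p2) ⇒ p1)) = 1/2 ⇔ 1 = 1/2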